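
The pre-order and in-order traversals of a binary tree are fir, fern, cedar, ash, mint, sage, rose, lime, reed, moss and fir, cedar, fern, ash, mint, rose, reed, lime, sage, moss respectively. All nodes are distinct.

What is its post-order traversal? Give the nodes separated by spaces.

The first element of pre-order is the root; it splits in-order into left and right subtrees.
Root fir: left subtree has 0 nodes { }, right has 9 {cedar, fern, ash, mint, rose, reed, lime, sage, moss}.
  Root fern: left subtree has 1 node {cedar}, right has 7 {ash, mint, rose, reed, lime, sage, moss}.
    Root ash: left subtree has 0 nodes { }, right has 6 {mint, rose, reed, lime, sage, moss}.
      Root mint: left subtree has 0 nodes { }, right has 5 {rose, reed, lime, sage, moss}.
        Root sage: left subtree has 3 nodes {rose, reed, lime}, right has 1 {moss}.
          Root rose: left subtree has 0 nodes { }, right has 2 {reed, lime}.
            Root lime: left subtree has 1 node {reed}, right has 0 { }.

cedar reed lime rose moss sage mint ash fern fir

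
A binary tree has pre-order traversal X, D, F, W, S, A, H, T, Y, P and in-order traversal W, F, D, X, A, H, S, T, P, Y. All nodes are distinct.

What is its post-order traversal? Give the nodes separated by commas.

The first element of pre-order is the root; it splits in-order into left and right subtrees.
Root X: left subtree has 3 nodes {W, F, D}, right has 6 {A, H, S, T, P, Y}.
  Root D: left subtree has 2 nodes {W, F}, right has 0 { }.
    Root F: left subtree has 1 node {W}, right has 0 { }.
  Root S: left subtree has 2 nodes {A, H}, right has 3 {T, P, Y}.
    Root A: left subtree has 0 nodes { }, right has 1 {H}.
    Root T: left subtree has 0 nodes { }, right has 2 {P, Y}.
      Root Y: left subtree has 1 node {P}, right has 0 { }.

W, F, D, H, A, P, Y, T, S, X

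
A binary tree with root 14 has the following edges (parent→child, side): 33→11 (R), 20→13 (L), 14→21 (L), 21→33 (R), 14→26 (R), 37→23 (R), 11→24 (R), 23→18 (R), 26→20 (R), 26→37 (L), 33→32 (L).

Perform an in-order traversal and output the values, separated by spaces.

21 32 33 11 24 14 37 23 18 26 13 20

In-order visits the left subtree, then the node, then the right subtree.
At 14: go left to 21.
  At 21: no left child.
  Visit 21.
  At 21: go right to 33.
    At 33: go left to 32.
      32 is a leaf — visit 32.
    Visit 33.
    At 33: go right to 11.
      At 11: no left child.
      Visit 11.
      At 11: go right to 24.
        24 is a leaf — visit 24.
Visit 14.
At 14: go right to 26.
  At 26: go left to 37.
    At 37: no left child.
    Visit 37.
    At 37: go right to 23.
      At 23: no left child.
      Visit 23.
      At 23: go right to 18.
        18 is a leaf — visit 18.
  Visit 26.
  At 26: go right to 20.
    At 20: go left to 13.
      13 is a leaf — visit 13.
    Visit 20.
    At 20: no right child.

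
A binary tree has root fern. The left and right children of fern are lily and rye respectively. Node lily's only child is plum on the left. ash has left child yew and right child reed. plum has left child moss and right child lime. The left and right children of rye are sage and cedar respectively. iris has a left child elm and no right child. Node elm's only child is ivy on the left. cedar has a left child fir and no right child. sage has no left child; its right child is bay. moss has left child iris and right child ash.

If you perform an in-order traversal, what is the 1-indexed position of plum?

8

In-order visits the left subtree, then the node, then the right subtree.
At fern: go left to lily.
  At lily: go left to plum.
    At plum: go left to moss.
      At moss: go left to iris.
        At iris: go left to elm.
          At elm: go left to ivy.
            ivy is a leaf — visit ivy.
          Visit elm.
          At elm: no right child.
        Visit iris.
        At iris: no right child.
      Visit moss.
      At moss: go right to ash.
        At ash: go left to yew.
          yew is a leaf — visit yew.
        Visit ash.
        At ash: go right to reed.
          reed is a leaf — visit reed.
    Visit plum.
    At plum: go right to lime.
      lime is a leaf — visit lime.
  Visit lily.
  At lily: no right child.
Visit fern.
At fern: go right to rye.
  At rye: go left to sage.
    At sage: no left child.
    Visit sage.
    At sage: go right to bay.
      bay is a leaf — visit bay.
  Visit rye.
  At rye: go right to cedar.
    At cedar: go left to fir.
      fir is a leaf — visit fir.
    Visit cedar.
    At cedar: no right child.
Full in-order sequence: ivy, elm, iris, moss, yew, ash, reed, plum, lime, lily, fern, sage, bay, rye, fir, cedar.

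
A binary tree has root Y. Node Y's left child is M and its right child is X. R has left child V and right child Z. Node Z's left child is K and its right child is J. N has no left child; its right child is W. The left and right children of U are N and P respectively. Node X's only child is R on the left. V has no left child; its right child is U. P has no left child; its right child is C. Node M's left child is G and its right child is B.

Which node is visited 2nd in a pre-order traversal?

M

Pre-order visits the node, then its left subtree, then its right subtree.
Visit Y.
At Y: go left to M.
  Visit M.
  At M: go left to G.
    G is a leaf — visit G.
  At M: go right to B.
    B is a leaf — visit B.
At Y: go right to X.
  Visit X.
  At X: go left to R.
    Visit R.
    At R: go left to V.
      Visit V.
      At V: no left child.
      At V: go right to U.
        Visit U.
        At U: go left to N.
          Visit N.
          At N: no left child.
          At N: go right to W.
            W is a leaf — visit W.
        At U: go right to P.
          Visit P.
          At P: no left child.
          At P: go right to C.
            C is a leaf — visit C.
    At R: go right to Z.
      Visit Z.
      At Z: go left to K.
        K is a leaf — visit K.
      At Z: go right to J.
        J is a leaf — visit J.
  At X: no right child.
Full pre-order sequence: Y, M, G, B, X, R, V, U, N, W, P, C, Z, K, J.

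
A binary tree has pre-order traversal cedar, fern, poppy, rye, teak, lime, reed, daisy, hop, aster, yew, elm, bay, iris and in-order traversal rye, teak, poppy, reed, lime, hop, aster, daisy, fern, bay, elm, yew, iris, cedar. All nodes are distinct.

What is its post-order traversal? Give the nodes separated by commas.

The first element of pre-order is the root; it splits in-order into left and right subtrees.
Root cedar: left subtree has 13 nodes {rye, teak, poppy, reed, lime, hop, aster, daisy, fern, bay, elm, yew, iris}, right has 0 { }.
  Root fern: left subtree has 8 nodes {rye, teak, poppy, reed, lime, hop, aster, daisy}, right has 4 {bay, elm, yew, iris}.
    Root poppy: left subtree has 2 nodes {rye, teak}, right has 5 {reed, lime, hop, aster, daisy}.
      Root rye: left subtree has 0 nodes { }, right has 1 {teak}.
      Root lime: left subtree has 1 node {reed}, right has 3 {hop, aster, daisy}.
        Root daisy: left subtree has 2 nodes {hop, aster}, right has 0 { }.
          Root hop: left subtree has 0 nodes { }, right has 1 {aster}.
    Root yew: left subtree has 2 nodes {bay, elm}, right has 1 {iris}.
      Root elm: left subtree has 1 node {bay}, right has 0 { }.

teak, rye, reed, aster, hop, daisy, lime, poppy, bay, elm, iris, yew, fern, cedar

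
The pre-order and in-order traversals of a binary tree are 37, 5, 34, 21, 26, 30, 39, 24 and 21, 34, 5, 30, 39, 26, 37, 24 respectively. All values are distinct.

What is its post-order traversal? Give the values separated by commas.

21, 34, 39, 30, 26, 5, 24, 37

The first element of pre-order is the root; it splits in-order into left and right subtrees.
Root 37: left subtree has 6 nodes {21, 34, 5, 30, 39, 26}, right has 1 {24}.
  Root 5: left subtree has 2 nodes {21, 34}, right has 3 {30, 39, 26}.
    Root 34: left subtree has 1 node {21}, right has 0 { }.
    Root 26: left subtree has 2 nodes {30, 39}, right has 0 { }.
      Root 30: left subtree has 0 nodes { }, right has 1 {39}.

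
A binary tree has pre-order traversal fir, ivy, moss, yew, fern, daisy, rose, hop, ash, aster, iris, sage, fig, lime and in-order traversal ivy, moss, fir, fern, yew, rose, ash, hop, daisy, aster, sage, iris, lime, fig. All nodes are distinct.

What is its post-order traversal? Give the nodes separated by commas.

The first element of pre-order is the root; it splits in-order into left and right subtrees.
Root fir: left subtree has 2 nodes {ivy, moss}, right has 11 {fern, yew, rose, ash, hop, daisy, aster, sage, iris, lime, fig}.
  Root ivy: left subtree has 0 nodes { }, right has 1 {moss}.
  Root yew: left subtree has 1 node {fern}, right has 9 {rose, ash, hop, daisy, aster, sage, iris, lime, fig}.
    Root daisy: left subtree has 3 nodes {rose, ash, hop}, right has 5 {aster, sage, iris, lime, fig}.
      Root rose: left subtree has 0 nodes { }, right has 2 {ash, hop}.
        Root hop: left subtree has 1 node {ash}, right has 0 { }.
      Root aster: left subtree has 0 nodes { }, right has 4 {sage, iris, lime, fig}.
        Root iris: left subtree has 1 node {sage}, right has 2 {lime, fig}.
          Root fig: left subtree has 1 node {lime}, right has 0 { }.

moss, ivy, fern, ash, hop, rose, sage, lime, fig, iris, aster, daisy, yew, fir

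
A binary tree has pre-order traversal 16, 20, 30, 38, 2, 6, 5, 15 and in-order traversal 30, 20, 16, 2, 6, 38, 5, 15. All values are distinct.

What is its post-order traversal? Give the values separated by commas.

The first element of pre-order is the root; it splits in-order into left and right subtrees.
Root 16: left subtree has 2 nodes {30, 20}, right has 5 {2, 6, 38, 5, 15}.
  Root 20: left subtree has 1 node {30}, right has 0 { }.
  Root 38: left subtree has 2 nodes {2, 6}, right has 2 {5, 15}.
    Root 2: left subtree has 0 nodes { }, right has 1 {6}.
    Root 5: left subtree has 0 nodes { }, right has 1 {15}.

30, 20, 6, 2, 15, 5, 38, 16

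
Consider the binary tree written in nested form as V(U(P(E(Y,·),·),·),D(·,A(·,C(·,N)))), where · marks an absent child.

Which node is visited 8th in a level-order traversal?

Level-order visits nodes level by level from the root, left to right within each level.
Level 0: V
Level 1: U, D
Level 2: P, A
Level 3: E, C
Level 4: Y, N
Full level-order sequence: V, U, D, P, A, E, C, Y, N.

Y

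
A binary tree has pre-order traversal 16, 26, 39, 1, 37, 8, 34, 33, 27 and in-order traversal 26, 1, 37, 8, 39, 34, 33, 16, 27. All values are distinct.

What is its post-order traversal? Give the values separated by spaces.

The first element of pre-order is the root; it splits in-order into left and right subtrees.
Root 16: left subtree has 7 nodes {26, 1, 37, 8, 39, 34, 33}, right has 1 {27}.
  Root 26: left subtree has 0 nodes { }, right has 6 {1, 37, 8, 39, 34, 33}.
    Root 39: left subtree has 3 nodes {1, 37, 8}, right has 2 {34, 33}.
      Root 1: left subtree has 0 nodes { }, right has 2 {37, 8}.
        Root 37: left subtree has 0 nodes { }, right has 1 {8}.
      Root 34: left subtree has 0 nodes { }, right has 1 {33}.

8 37 1 33 34 39 26 27 16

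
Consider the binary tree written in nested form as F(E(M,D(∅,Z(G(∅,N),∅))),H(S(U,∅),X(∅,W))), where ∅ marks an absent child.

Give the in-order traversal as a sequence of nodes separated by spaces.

M E D G N Z F U S H X W

In-order visits the left subtree, then the node, then the right subtree.
At F: go left to E.
  At E: go left to M.
    M is a leaf — visit M.
  Visit E.
  At E: go right to D.
    At D: no left child.
    Visit D.
    At D: go right to Z.
      At Z: go left to G.
        At G: no left child.
        Visit G.
        At G: go right to N.
          N is a leaf — visit N.
      Visit Z.
      At Z: no right child.
Visit F.
At F: go right to H.
  At H: go left to S.
    At S: go left to U.
      U is a leaf — visit U.
    Visit S.
    At S: no right child.
  Visit H.
  At H: go right to X.
    At X: no left child.
    Visit X.
    At X: go right to W.
      W is a leaf — visit W.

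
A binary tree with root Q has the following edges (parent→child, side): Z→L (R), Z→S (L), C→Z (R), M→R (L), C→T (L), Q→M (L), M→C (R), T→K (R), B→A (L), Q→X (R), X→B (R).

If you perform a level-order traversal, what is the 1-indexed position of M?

Level-order visits nodes level by level from the root, left to right within each level.
Level 0: Q
Level 1: M, X
Level 2: R, C, B
Level 3: T, Z, A
Level 4: K, S, L
Full level-order sequence: Q, M, X, R, C, B, T, Z, A, K, S, L.

2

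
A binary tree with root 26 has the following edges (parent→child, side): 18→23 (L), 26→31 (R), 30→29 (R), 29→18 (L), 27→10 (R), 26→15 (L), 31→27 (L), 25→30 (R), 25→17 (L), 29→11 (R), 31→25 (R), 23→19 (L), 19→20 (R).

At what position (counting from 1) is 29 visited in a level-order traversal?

Level-order visits nodes level by level from the root, left to right within each level.
Level 0: 26
Level 1: 15, 31
Level 2: 27, 25
Level 3: 10, 17, 30
Level 4: 29
Level 5: 18, 11
Level 6: 23
Level 7: 19
Level 8: 20
Full level-order sequence: 26, 15, 31, 27, 25, 10, 17, 30, 29, 18, 11, 23, 19, 20.

9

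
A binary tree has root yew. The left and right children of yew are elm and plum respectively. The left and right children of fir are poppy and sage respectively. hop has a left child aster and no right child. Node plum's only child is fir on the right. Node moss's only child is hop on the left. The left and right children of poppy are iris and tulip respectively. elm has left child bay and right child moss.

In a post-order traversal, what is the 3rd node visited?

hop

Post-order visits the left subtree, then the right subtree, then the node.
At yew: go left to elm.
  At elm: go left to bay.
    bay is a leaf — visit bay.
  At elm: go right to moss.
    At moss: go left to hop.
      At hop: go left to aster.
        aster is a leaf — visit aster.
      At hop: no right child.
      Visit hop.
    At moss: no right child.
    Visit moss.
  Visit elm.
At yew: go right to plum.
  At plum: no left child.
  At plum: go right to fir.
    At fir: go left to poppy.
      At poppy: go left to iris.
        iris is a leaf — visit iris.
      At poppy: go right to tulip.
        tulip is a leaf — visit tulip.
      Visit poppy.
    At fir: go right to sage.
      sage is a leaf — visit sage.
    Visit fir.
  Visit plum.
Visit yew.
Full post-order sequence: bay, aster, hop, moss, elm, iris, tulip, poppy, sage, fir, plum, yew.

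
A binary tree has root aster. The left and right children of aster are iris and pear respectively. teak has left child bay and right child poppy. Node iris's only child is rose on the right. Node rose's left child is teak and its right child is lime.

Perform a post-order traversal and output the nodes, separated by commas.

bay, poppy, teak, lime, rose, iris, pear, aster

Post-order visits the left subtree, then the right subtree, then the node.
At aster: go left to iris.
  At iris: no left child.
  At iris: go right to rose.
    At rose: go left to teak.
      At teak: go left to bay.
        bay is a leaf — visit bay.
      At teak: go right to poppy.
        poppy is a leaf — visit poppy.
      Visit teak.
    At rose: go right to lime.
      lime is a leaf — visit lime.
    Visit rose.
  Visit iris.
At aster: go right to pear.
  pear is a leaf — visit pear.
Visit aster.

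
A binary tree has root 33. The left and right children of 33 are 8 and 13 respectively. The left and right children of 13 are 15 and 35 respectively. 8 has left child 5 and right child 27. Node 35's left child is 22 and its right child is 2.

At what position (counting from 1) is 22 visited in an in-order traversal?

In-order visits the left subtree, then the node, then the right subtree.
At 33: go left to 8.
  At 8: go left to 5.
    5 is a leaf — visit 5.
  Visit 8.
  At 8: go right to 27.
    27 is a leaf — visit 27.
Visit 33.
At 33: go right to 13.
  At 13: go left to 15.
    15 is a leaf — visit 15.
  Visit 13.
  At 13: go right to 35.
    At 35: go left to 22.
      22 is a leaf — visit 22.
    Visit 35.
    At 35: go right to 2.
      2 is a leaf — visit 2.
Full in-order sequence: 5, 8, 27, 33, 15, 13, 22, 35, 2.

7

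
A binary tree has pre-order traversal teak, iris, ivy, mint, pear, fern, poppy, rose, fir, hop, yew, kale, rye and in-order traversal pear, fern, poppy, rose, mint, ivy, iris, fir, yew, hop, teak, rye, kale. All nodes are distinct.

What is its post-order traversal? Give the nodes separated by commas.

rose, poppy, fern, pear, mint, ivy, yew, hop, fir, iris, rye, kale, teak

The first element of pre-order is the root; it splits in-order into left and right subtrees.
Root teak: left subtree has 10 nodes {pear, fern, poppy, rose, mint, ivy, iris, fir, yew, hop}, right has 2 {rye, kale}.
  Root iris: left subtree has 6 nodes {pear, fern, poppy, rose, mint, ivy}, right has 3 {fir, yew, hop}.
    Root ivy: left subtree has 5 nodes {pear, fern, poppy, rose, mint}, right has 0 { }.
      Root mint: left subtree has 4 nodes {pear, fern, poppy, rose}, right has 0 { }.
        Root pear: left subtree has 0 nodes { }, right has 3 {fern, poppy, rose}.
          Root fern: left subtree has 0 nodes { }, right has 2 {poppy, rose}.
            Root poppy: left subtree has 0 nodes { }, right has 1 {rose}.
    Root fir: left subtree has 0 nodes { }, right has 2 {yew, hop}.
      Root hop: left subtree has 1 node {yew}, right has 0 { }.
  Root kale: left subtree has 1 node {rye}, right has 0 { }.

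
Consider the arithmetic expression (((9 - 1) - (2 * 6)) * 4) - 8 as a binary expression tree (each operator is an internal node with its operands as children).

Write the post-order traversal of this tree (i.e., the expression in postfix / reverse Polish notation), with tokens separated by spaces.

Post-order on an expression tree gives postfix notation: for each operator, emit left operand, right operand, then the operator.

9 1 - 2 6 * - 4 * 8 -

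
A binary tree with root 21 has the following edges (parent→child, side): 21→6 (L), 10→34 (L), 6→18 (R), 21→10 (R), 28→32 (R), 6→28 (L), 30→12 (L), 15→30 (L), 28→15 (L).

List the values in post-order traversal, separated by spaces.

12 30 15 32 28 18 6 34 10 21

Post-order visits the left subtree, then the right subtree, then the node.
At 21: go left to 6.
  At 6: go left to 28.
    At 28: go left to 15.
      At 15: go left to 30.
        At 30: go left to 12.
          12 is a leaf — visit 12.
        At 30: no right child.
        Visit 30.
      At 15: no right child.
      Visit 15.
    At 28: go right to 32.
      32 is a leaf — visit 32.
    Visit 28.
  At 6: go right to 18.
    18 is a leaf — visit 18.
  Visit 6.
At 21: go right to 10.
  At 10: go left to 34.
    34 is a leaf — visit 34.
  At 10: no right child.
  Visit 10.
Visit 21.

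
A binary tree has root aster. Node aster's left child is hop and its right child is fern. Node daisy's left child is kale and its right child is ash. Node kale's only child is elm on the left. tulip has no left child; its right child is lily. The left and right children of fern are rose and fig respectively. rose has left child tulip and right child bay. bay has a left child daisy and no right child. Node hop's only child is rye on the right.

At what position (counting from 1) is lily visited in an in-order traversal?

In-order visits the left subtree, then the node, then the right subtree.
At aster: go left to hop.
  At hop: no left child.
  Visit hop.
  At hop: go right to rye.
    rye is a leaf — visit rye.
Visit aster.
At aster: go right to fern.
  At fern: go left to rose.
    At rose: go left to tulip.
      At tulip: no left child.
      Visit tulip.
      At tulip: go right to lily.
        lily is a leaf — visit lily.
    Visit rose.
    At rose: go right to bay.
      At bay: go left to daisy.
        At daisy: go left to kale.
          At kale: go left to elm.
            elm is a leaf — visit elm.
          Visit kale.
          At kale: no right child.
        Visit daisy.
        At daisy: go right to ash.
          ash is a leaf — visit ash.
      Visit bay.
      At bay: no right child.
  Visit fern.
  At fern: go right to fig.
    fig is a leaf — visit fig.
Full in-order sequence: hop, rye, aster, tulip, lily, rose, elm, kale, daisy, ash, bay, fern, fig.

5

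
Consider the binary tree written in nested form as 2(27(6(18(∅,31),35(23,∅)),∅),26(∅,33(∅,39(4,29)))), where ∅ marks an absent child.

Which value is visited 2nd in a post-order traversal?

Post-order visits the left subtree, then the right subtree, then the node.
At 2: go left to 27.
  At 27: go left to 6.
    At 6: go left to 18.
      At 18: no left child.
      At 18: go right to 31.
        31 is a leaf — visit 31.
      Visit 18.
    At 6: go right to 35.
      At 35: go left to 23.
        23 is a leaf — visit 23.
      At 35: no right child.
      Visit 35.
    Visit 6.
  At 27: no right child.
  Visit 27.
At 2: go right to 26.
  At 26: no left child.
  At 26: go right to 33.
    At 33: no left child.
    At 33: go right to 39.
      At 39: go left to 4.
        4 is a leaf — visit 4.
      At 39: go right to 29.
        29 is a leaf — visit 29.
      Visit 39.
    Visit 33.
  Visit 26.
Visit 2.
Full post-order sequence: 31, 18, 23, 35, 6, 27, 4, 29, 39, 33, 26, 2.

18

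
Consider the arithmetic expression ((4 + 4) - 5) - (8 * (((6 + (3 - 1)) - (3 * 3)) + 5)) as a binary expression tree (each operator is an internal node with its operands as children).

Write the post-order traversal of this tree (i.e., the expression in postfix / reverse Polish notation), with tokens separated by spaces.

Post-order on an expression tree gives postfix notation: for each operator, emit left operand, right operand, then the operator.

4 4 + 5 - 8 6 3 1 - + 3 3 * - 5 + * -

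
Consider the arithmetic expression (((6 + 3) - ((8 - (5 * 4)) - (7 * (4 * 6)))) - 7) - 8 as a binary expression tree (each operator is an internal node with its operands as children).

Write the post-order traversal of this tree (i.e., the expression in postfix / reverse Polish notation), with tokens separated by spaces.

Post-order on an expression tree gives postfix notation: for each operator, emit left operand, right operand, then the operator.

6 3 + 8 5 4 * - 7 4 6 * * - - 7 - 8 -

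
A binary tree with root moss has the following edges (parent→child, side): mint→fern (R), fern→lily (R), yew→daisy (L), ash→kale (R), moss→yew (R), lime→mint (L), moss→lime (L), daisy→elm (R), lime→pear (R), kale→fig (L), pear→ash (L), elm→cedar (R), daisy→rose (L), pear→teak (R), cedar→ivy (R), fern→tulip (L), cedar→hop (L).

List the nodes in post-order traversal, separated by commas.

Post-order visits the left subtree, then the right subtree, then the node.
At moss: go left to lime.
  At lime: go left to mint.
    At mint: no left child.
    At mint: go right to fern.
      At fern: go left to tulip.
        tulip is a leaf — visit tulip.
      At fern: go right to lily.
        lily is a leaf — visit lily.
      Visit fern.
    Visit mint.
  At lime: go right to pear.
    At pear: go left to ash.
      At ash: no left child.
      At ash: go right to kale.
        At kale: go left to fig.
          fig is a leaf — visit fig.
        At kale: no right child.
        Visit kale.
      Visit ash.
    At pear: go right to teak.
      teak is a leaf — visit teak.
    Visit pear.
  Visit lime.
At moss: go right to yew.
  At yew: go left to daisy.
    At daisy: go left to rose.
      rose is a leaf — visit rose.
    At daisy: go right to elm.
      At elm: no left child.
      At elm: go right to cedar.
        At cedar: go left to hop.
          hop is a leaf — visit hop.
        At cedar: go right to ivy.
          ivy is a leaf — visit ivy.
        Visit cedar.
      Visit elm.
    Visit daisy.
  At yew: no right child.
  Visit yew.
Visit moss.

tulip, lily, fern, mint, fig, kale, ash, teak, pear, lime, rose, hop, ivy, cedar, elm, daisy, yew, moss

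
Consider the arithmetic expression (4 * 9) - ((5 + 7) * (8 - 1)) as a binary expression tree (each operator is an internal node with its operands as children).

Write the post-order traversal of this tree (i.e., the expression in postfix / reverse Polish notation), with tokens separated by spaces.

Post-order on an expression tree gives postfix notation: for each operator, emit left operand, right operand, then the operator.

4 9 * 5 7 + 8 1 - * -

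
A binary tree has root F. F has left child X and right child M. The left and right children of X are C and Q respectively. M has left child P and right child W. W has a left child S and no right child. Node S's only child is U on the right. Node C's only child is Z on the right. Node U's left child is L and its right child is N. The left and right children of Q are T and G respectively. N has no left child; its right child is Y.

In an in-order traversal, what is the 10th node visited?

S

In-order visits the left subtree, then the node, then the right subtree.
At F: go left to X.
  At X: go left to C.
    At C: no left child.
    Visit C.
    At C: go right to Z.
      Z is a leaf — visit Z.
  Visit X.
  At X: go right to Q.
    At Q: go left to T.
      T is a leaf — visit T.
    Visit Q.
    At Q: go right to G.
      G is a leaf — visit G.
Visit F.
At F: go right to M.
  At M: go left to P.
    P is a leaf — visit P.
  Visit M.
  At M: go right to W.
    At W: go left to S.
      At S: no left child.
      Visit S.
      At S: go right to U.
        At U: go left to L.
          L is a leaf — visit L.
        Visit U.
        At U: go right to N.
          At N: no left child.
          Visit N.
          At N: go right to Y.
            Y is a leaf — visit Y.
    Visit W.
    At W: no right child.
Full in-order sequence: C, Z, X, T, Q, G, F, P, M, S, L, U, N, Y, W.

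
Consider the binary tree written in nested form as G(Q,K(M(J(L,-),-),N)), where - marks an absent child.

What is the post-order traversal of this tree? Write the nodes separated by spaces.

Q L J M N K G

Post-order visits the left subtree, then the right subtree, then the node.
At G: go left to Q.
  Q is a leaf — visit Q.
At G: go right to K.
  At K: go left to M.
    At M: go left to J.
      At J: go left to L.
        L is a leaf — visit L.
      At J: no right child.
      Visit J.
    At M: no right child.
    Visit M.
  At K: go right to N.
    N is a leaf — visit N.
  Visit K.
Visit G.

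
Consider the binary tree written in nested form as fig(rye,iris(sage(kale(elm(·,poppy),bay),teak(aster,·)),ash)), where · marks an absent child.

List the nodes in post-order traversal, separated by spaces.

rye poppy elm bay kale aster teak sage ash iris fig

Post-order visits the left subtree, then the right subtree, then the node.
At fig: go left to rye.
  rye is a leaf — visit rye.
At fig: go right to iris.
  At iris: go left to sage.
    At sage: go left to kale.
      At kale: go left to elm.
        At elm: no left child.
        At elm: go right to poppy.
          poppy is a leaf — visit poppy.
        Visit elm.
      At kale: go right to bay.
        bay is a leaf — visit bay.
      Visit kale.
    At sage: go right to teak.
      At teak: go left to aster.
        aster is a leaf — visit aster.
      At teak: no right child.
      Visit teak.
    Visit sage.
  At iris: go right to ash.
    ash is a leaf — visit ash.
  Visit iris.
Visit fig.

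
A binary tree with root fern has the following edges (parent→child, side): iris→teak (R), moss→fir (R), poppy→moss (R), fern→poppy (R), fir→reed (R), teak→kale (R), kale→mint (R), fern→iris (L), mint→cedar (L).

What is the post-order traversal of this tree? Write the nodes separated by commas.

Post-order visits the left subtree, then the right subtree, then the node.
At fern: go left to iris.
  At iris: no left child.
  At iris: go right to teak.
    At teak: no left child.
    At teak: go right to kale.
      At kale: no left child.
      At kale: go right to mint.
        At mint: go left to cedar.
          cedar is a leaf — visit cedar.
        At mint: no right child.
        Visit mint.
      Visit kale.
    Visit teak.
  Visit iris.
At fern: go right to poppy.
  At poppy: no left child.
  At poppy: go right to moss.
    At moss: no left child.
    At moss: go right to fir.
      At fir: no left child.
      At fir: go right to reed.
        reed is a leaf — visit reed.
      Visit fir.
    Visit moss.
  Visit poppy.
Visit fern.

cedar, mint, kale, teak, iris, reed, fir, moss, poppy, fern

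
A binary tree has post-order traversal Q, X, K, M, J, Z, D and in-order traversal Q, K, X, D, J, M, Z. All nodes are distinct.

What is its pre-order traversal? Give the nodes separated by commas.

The last element of post-order is the root; it splits in-order into left and right subtrees.
Root D: left subtree has 3 nodes {Q, K, X}, right has 3 {J, M, Z}.
  Root K: left subtree has 1 node {Q}, right has 1 {X}.
  Root Z: left subtree has 2 nodes {J, M}, right has 0 { }.
    Root J: left subtree has 0 nodes { }, right has 1 {M}.

D, K, Q, X, Z, J, M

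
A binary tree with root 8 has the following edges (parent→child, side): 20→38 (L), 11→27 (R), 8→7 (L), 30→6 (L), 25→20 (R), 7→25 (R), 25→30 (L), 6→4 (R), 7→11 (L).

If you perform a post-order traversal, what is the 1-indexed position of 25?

Post-order visits the left subtree, then the right subtree, then the node.
At 8: go left to 7.
  At 7: go left to 11.
    At 11: no left child.
    At 11: go right to 27.
      27 is a leaf — visit 27.
    Visit 11.
  At 7: go right to 25.
    At 25: go left to 30.
      At 30: go left to 6.
        At 6: no left child.
        At 6: go right to 4.
          4 is a leaf — visit 4.
        Visit 6.
      At 30: no right child.
      Visit 30.
    At 25: go right to 20.
      At 20: go left to 38.
        38 is a leaf — visit 38.
      At 20: no right child.
      Visit 20.
    Visit 25.
  Visit 7.
At 8: no right child.
Visit 8.
Full post-order sequence: 27, 11, 4, 6, 30, 38, 20, 25, 7, 8.

8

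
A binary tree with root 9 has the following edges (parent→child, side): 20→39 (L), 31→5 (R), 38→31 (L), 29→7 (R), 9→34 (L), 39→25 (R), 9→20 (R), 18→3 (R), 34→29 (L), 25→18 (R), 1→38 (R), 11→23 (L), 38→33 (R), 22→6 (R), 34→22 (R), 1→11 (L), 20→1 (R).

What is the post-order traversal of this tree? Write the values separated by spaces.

Post-order visits the left subtree, then the right subtree, then the node.
At 9: go left to 34.
  At 34: go left to 29.
    At 29: no left child.
    At 29: go right to 7.
      7 is a leaf — visit 7.
    Visit 29.
  At 34: go right to 22.
    At 22: no left child.
    At 22: go right to 6.
      6 is a leaf — visit 6.
    Visit 22.
  Visit 34.
At 9: go right to 20.
  At 20: go left to 39.
    At 39: no left child.
    At 39: go right to 25.
      At 25: no left child.
      At 25: go right to 18.
        At 18: no left child.
        At 18: go right to 3.
          3 is a leaf — visit 3.
        Visit 18.
      Visit 25.
    Visit 39.
  At 20: go right to 1.
    At 1: go left to 11.
      At 11: go left to 23.
        23 is a leaf — visit 23.
      At 11: no right child.
      Visit 11.
    At 1: go right to 38.
      At 38: go left to 31.
        At 31: no left child.
        At 31: go right to 5.
          5 is a leaf — visit 5.
        Visit 31.
      At 38: go right to 33.
        33 is a leaf — visit 33.
      Visit 38.
    Visit 1.
  Visit 20.
Visit 9.

7 29 6 22 34 3 18 25 39 23 11 5 31 33 38 1 20 9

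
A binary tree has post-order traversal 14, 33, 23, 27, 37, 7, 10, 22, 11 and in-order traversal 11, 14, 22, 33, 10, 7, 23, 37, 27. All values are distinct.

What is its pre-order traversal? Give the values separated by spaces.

11 22 14 10 33 7 37 23 27

The last element of post-order is the root; it splits in-order into left and right subtrees.
Root 11: left subtree has 0 nodes { }, right has 8 {14, 22, 33, 10, 7, 23, 37, 27}.
  Root 22: left subtree has 1 node {14}, right has 6 {33, 10, 7, 23, 37, 27}.
    Root 10: left subtree has 1 node {33}, right has 4 {7, 23, 37, 27}.
      Root 7: left subtree has 0 nodes { }, right has 3 {23, 37, 27}.
        Root 37: left subtree has 1 node {23}, right has 1 {27}.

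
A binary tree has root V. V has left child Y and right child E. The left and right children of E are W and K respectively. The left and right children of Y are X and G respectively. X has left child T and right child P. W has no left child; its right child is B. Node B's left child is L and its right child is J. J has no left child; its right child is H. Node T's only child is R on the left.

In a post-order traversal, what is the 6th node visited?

Post-order visits the left subtree, then the right subtree, then the node.
At V: go left to Y.
  At Y: go left to X.
    At X: go left to T.
      At T: go left to R.
        R is a leaf — visit R.
      At T: no right child.
      Visit T.
    At X: go right to P.
      P is a leaf — visit P.
    Visit X.
  At Y: go right to G.
    G is a leaf — visit G.
  Visit Y.
At V: go right to E.
  At E: go left to W.
    At W: no left child.
    At W: go right to B.
      At B: go left to L.
        L is a leaf — visit L.
      At B: go right to J.
        At J: no left child.
        At J: go right to H.
          H is a leaf — visit H.
        Visit J.
      Visit B.
    Visit W.
  At E: go right to K.
    K is a leaf — visit K.
  Visit E.
Visit V.
Full post-order sequence: R, T, P, X, G, Y, L, H, J, B, W, K, E, V.

Y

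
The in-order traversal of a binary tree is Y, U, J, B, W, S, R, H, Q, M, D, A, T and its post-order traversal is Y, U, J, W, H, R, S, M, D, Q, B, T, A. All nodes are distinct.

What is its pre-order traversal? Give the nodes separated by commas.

The last element of post-order is the root; it splits in-order into left and right subtrees.
Root A: left subtree has 11 nodes {Y, U, J, B, W, S, R, H, Q, M, D}, right has 1 {T}.
  Root B: left subtree has 3 nodes {Y, U, J}, right has 7 {W, S, R, H, Q, M, D}.
    Root J: left subtree has 2 nodes {Y, U}, right has 0 { }.
      Root U: left subtree has 1 node {Y}, right has 0 { }.
    Root Q: left subtree has 4 nodes {W, S, R, H}, right has 2 {M, D}.
      Root S: left subtree has 1 node {W}, right has 2 {R, H}.
        Root R: left subtree has 0 nodes { }, right has 1 {H}.
      Root D: left subtree has 1 node {M}, right has 0 { }.

A, B, J, U, Y, Q, S, W, R, H, D, M, T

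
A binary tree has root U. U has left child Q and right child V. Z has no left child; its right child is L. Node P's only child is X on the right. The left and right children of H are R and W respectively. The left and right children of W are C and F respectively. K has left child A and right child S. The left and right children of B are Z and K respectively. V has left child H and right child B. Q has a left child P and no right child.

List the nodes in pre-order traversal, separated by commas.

U, Q, P, X, V, H, R, W, C, F, B, Z, L, K, A, S

Pre-order visits the node, then its left subtree, then its right subtree.
Visit U.
At U: go left to Q.
  Visit Q.
  At Q: go left to P.
    Visit P.
    At P: no left child.
    At P: go right to X.
      X is a leaf — visit X.
  At Q: no right child.
At U: go right to V.
  Visit V.
  At V: go left to H.
    Visit H.
    At H: go left to R.
      R is a leaf — visit R.
    At H: go right to W.
      Visit W.
      At W: go left to C.
        C is a leaf — visit C.
      At W: go right to F.
        F is a leaf — visit F.
  At V: go right to B.
    Visit B.
    At B: go left to Z.
      Visit Z.
      At Z: no left child.
      At Z: go right to L.
        L is a leaf — visit L.
    At B: go right to K.
      Visit K.
      At K: go left to A.
        A is a leaf — visit A.
      At K: go right to S.
        S is a leaf — visit S.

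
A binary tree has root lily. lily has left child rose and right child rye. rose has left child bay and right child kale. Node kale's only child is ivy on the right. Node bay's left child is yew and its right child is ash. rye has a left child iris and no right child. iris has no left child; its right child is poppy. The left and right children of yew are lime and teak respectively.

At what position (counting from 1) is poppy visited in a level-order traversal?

Level-order visits nodes level by level from the root, left to right within each level.
Level 0: lily
Level 1: rose, rye
Level 2: bay, kale, iris
Level 3: yew, ash, ivy, poppy
Level 4: lime, teak
Full level-order sequence: lily, rose, rye, bay, kale, iris, yew, ash, ivy, poppy, lime, teak.

10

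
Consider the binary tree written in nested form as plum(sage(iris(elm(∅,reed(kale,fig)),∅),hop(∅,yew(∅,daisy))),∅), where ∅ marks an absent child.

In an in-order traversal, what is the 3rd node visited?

In-order visits the left subtree, then the node, then the right subtree.
At plum: go left to sage.
  At sage: go left to iris.
    At iris: go left to elm.
      At elm: no left child.
      Visit elm.
      At elm: go right to reed.
        At reed: go left to kale.
          kale is a leaf — visit kale.
        Visit reed.
        At reed: go right to fig.
          fig is a leaf — visit fig.
    Visit iris.
    At iris: no right child.
  Visit sage.
  At sage: go right to hop.
    At hop: no left child.
    Visit hop.
    At hop: go right to yew.
      At yew: no left child.
      Visit yew.
      At yew: go right to daisy.
        daisy is a leaf — visit daisy.
Visit plum.
At plum: no right child.
Full in-order sequence: elm, kale, reed, fig, iris, sage, hop, yew, daisy, plum.

reed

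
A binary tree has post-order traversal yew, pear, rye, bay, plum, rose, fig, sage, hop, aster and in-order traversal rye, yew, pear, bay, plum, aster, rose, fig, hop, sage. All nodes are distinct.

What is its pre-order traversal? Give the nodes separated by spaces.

The last element of post-order is the root; it splits in-order into left and right subtrees.
Root aster: left subtree has 5 nodes {rye, yew, pear, bay, plum}, right has 4 {rose, fig, hop, sage}.
  Root plum: left subtree has 4 nodes {rye, yew, pear, bay}, right has 0 { }.
    Root bay: left subtree has 3 nodes {rye, yew, pear}, right has 0 { }.
      Root rye: left subtree has 0 nodes { }, right has 2 {yew, pear}.
        Root pear: left subtree has 1 node {yew}, right has 0 { }.
  Root hop: left subtree has 2 nodes {rose, fig}, right has 1 {sage}.
    Root fig: left subtree has 1 node {rose}, right has 0 { }.

aster plum bay rye pear yew hop fig rose sage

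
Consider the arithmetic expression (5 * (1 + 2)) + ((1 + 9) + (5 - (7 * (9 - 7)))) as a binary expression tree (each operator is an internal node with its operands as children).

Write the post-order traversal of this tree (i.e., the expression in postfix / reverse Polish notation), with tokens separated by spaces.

5 1 2 + * 1 9 + 5 7 9 7 - * - + +

Post-order on an expression tree gives postfix notation: for each operator, emit left operand, right operand, then the operator.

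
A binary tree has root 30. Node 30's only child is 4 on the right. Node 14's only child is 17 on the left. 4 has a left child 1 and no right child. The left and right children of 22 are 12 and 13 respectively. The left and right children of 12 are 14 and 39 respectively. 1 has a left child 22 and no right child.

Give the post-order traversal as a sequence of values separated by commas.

Post-order visits the left subtree, then the right subtree, then the node.
At 30: no left child.
At 30: go right to 4.
  At 4: go left to 1.
    At 1: go left to 22.
      At 22: go left to 12.
        At 12: go left to 14.
          At 14: go left to 17.
            17 is a leaf — visit 17.
          At 14: no right child.
          Visit 14.
        At 12: go right to 39.
          39 is a leaf — visit 39.
        Visit 12.
      At 22: go right to 13.
        13 is a leaf — visit 13.
      Visit 22.
    At 1: no right child.
    Visit 1.
  At 4: no right child.
  Visit 4.
Visit 30.

17, 14, 39, 12, 13, 22, 1, 4, 30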